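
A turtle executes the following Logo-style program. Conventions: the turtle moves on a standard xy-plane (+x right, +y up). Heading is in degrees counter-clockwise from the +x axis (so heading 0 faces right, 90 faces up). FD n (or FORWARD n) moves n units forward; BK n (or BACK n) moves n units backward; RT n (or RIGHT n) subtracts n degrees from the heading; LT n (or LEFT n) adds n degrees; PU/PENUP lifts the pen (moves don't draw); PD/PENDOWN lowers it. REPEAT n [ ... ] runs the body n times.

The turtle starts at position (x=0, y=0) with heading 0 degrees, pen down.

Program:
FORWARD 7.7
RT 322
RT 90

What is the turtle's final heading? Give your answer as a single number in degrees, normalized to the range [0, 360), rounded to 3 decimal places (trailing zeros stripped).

Answer: 308

Derivation:
Executing turtle program step by step:
Start: pos=(0,0), heading=0, pen down
FD 7.7: (0,0) -> (7.7,0) [heading=0, draw]
RT 322: heading 0 -> 38
RT 90: heading 38 -> 308
Final: pos=(7.7,0), heading=308, 1 segment(s) drawn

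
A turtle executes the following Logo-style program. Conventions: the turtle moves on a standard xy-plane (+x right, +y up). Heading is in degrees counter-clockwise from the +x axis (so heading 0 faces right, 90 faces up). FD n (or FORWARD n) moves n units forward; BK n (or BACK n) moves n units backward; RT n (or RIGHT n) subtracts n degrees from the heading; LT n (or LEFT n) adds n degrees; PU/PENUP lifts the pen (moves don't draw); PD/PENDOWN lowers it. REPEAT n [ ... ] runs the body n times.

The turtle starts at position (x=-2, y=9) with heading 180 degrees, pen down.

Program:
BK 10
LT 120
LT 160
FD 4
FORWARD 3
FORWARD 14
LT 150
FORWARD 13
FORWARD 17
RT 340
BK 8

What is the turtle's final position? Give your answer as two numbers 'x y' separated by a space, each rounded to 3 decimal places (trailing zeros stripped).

Answer: -5.907 9.49

Derivation:
Executing turtle program step by step:
Start: pos=(-2,9), heading=180, pen down
BK 10: (-2,9) -> (8,9) [heading=180, draw]
LT 120: heading 180 -> 300
LT 160: heading 300 -> 100
FD 4: (8,9) -> (7.305,12.939) [heading=100, draw]
FD 3: (7.305,12.939) -> (6.784,15.894) [heading=100, draw]
FD 14: (6.784,15.894) -> (4.353,29.681) [heading=100, draw]
LT 150: heading 100 -> 250
FD 13: (4.353,29.681) -> (-0.093,17.465) [heading=250, draw]
FD 17: (-0.093,17.465) -> (-5.907,1.49) [heading=250, draw]
RT 340: heading 250 -> 270
BK 8: (-5.907,1.49) -> (-5.907,9.49) [heading=270, draw]
Final: pos=(-5.907,9.49), heading=270, 7 segment(s) drawn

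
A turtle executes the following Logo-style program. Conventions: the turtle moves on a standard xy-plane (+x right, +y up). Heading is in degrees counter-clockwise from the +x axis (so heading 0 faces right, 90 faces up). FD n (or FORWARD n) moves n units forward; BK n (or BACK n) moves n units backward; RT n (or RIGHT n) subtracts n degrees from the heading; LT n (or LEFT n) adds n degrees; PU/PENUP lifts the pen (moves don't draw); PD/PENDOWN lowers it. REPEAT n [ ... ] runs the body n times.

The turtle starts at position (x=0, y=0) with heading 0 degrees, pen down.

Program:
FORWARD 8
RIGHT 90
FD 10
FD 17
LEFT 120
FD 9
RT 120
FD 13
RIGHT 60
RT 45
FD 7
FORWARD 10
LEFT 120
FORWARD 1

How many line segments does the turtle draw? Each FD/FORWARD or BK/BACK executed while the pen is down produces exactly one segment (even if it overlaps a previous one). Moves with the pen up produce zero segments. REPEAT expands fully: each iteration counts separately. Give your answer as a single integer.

Answer: 8

Derivation:
Executing turtle program step by step:
Start: pos=(0,0), heading=0, pen down
FD 8: (0,0) -> (8,0) [heading=0, draw]
RT 90: heading 0 -> 270
FD 10: (8,0) -> (8,-10) [heading=270, draw]
FD 17: (8,-10) -> (8,-27) [heading=270, draw]
LT 120: heading 270 -> 30
FD 9: (8,-27) -> (15.794,-22.5) [heading=30, draw]
RT 120: heading 30 -> 270
FD 13: (15.794,-22.5) -> (15.794,-35.5) [heading=270, draw]
RT 60: heading 270 -> 210
RT 45: heading 210 -> 165
FD 7: (15.794,-35.5) -> (9.033,-33.688) [heading=165, draw]
FD 10: (9.033,-33.688) -> (-0.627,-31.1) [heading=165, draw]
LT 120: heading 165 -> 285
FD 1: (-0.627,-31.1) -> (-0.368,-32.066) [heading=285, draw]
Final: pos=(-0.368,-32.066), heading=285, 8 segment(s) drawn
Segments drawn: 8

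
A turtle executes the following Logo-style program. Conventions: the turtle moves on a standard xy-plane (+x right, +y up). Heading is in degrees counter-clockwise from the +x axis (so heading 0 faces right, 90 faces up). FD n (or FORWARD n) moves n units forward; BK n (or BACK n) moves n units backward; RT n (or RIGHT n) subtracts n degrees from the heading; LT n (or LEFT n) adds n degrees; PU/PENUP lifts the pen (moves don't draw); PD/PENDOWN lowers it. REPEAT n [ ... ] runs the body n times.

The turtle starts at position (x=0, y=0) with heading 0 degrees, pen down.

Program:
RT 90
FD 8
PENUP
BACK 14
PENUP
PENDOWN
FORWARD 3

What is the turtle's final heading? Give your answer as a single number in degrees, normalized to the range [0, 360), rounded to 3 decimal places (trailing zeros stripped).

Answer: 270

Derivation:
Executing turtle program step by step:
Start: pos=(0,0), heading=0, pen down
RT 90: heading 0 -> 270
FD 8: (0,0) -> (0,-8) [heading=270, draw]
PU: pen up
BK 14: (0,-8) -> (0,6) [heading=270, move]
PU: pen up
PD: pen down
FD 3: (0,6) -> (0,3) [heading=270, draw]
Final: pos=(0,3), heading=270, 2 segment(s) drawn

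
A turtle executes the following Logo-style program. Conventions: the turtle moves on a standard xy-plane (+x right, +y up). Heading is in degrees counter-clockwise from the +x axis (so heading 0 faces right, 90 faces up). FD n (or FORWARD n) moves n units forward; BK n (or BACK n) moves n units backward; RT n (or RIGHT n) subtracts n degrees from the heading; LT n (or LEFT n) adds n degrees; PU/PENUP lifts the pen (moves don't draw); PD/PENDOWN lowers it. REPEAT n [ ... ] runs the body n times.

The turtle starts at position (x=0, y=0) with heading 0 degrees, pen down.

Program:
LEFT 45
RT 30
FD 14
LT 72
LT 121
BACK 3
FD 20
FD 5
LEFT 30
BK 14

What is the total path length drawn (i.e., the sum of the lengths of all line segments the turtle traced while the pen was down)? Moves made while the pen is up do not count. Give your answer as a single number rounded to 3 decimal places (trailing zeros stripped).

Executing turtle program step by step:
Start: pos=(0,0), heading=0, pen down
LT 45: heading 0 -> 45
RT 30: heading 45 -> 15
FD 14: (0,0) -> (13.523,3.623) [heading=15, draw]
LT 72: heading 15 -> 87
LT 121: heading 87 -> 208
BK 3: (13.523,3.623) -> (16.172,5.032) [heading=208, draw]
FD 20: (16.172,5.032) -> (-1.487,-4.358) [heading=208, draw]
FD 5: (-1.487,-4.358) -> (-5.902,-6.705) [heading=208, draw]
LT 30: heading 208 -> 238
BK 14: (-5.902,-6.705) -> (1.517,5.168) [heading=238, draw]
Final: pos=(1.517,5.168), heading=238, 5 segment(s) drawn

Segment lengths:
  seg 1: (0,0) -> (13.523,3.623), length = 14
  seg 2: (13.523,3.623) -> (16.172,5.032), length = 3
  seg 3: (16.172,5.032) -> (-1.487,-4.358), length = 20
  seg 4: (-1.487,-4.358) -> (-5.902,-6.705), length = 5
  seg 5: (-5.902,-6.705) -> (1.517,5.168), length = 14
Total = 56

Answer: 56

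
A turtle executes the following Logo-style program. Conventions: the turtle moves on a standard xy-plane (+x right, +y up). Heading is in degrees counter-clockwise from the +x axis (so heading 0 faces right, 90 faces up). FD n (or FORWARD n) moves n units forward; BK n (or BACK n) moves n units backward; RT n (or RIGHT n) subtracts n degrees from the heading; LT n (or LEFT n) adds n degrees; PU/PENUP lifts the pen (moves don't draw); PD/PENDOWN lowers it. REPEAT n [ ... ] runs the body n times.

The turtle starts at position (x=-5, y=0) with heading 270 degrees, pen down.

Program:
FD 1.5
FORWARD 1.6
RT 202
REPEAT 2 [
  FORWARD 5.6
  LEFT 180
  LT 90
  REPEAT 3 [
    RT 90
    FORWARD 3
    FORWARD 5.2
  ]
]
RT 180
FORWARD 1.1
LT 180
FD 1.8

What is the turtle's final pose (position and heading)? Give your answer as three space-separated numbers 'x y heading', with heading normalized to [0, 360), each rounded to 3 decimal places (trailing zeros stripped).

Answer: -15.748 14.077 68

Derivation:
Executing turtle program step by step:
Start: pos=(-5,0), heading=270, pen down
FD 1.5: (-5,0) -> (-5,-1.5) [heading=270, draw]
FD 1.6: (-5,-1.5) -> (-5,-3.1) [heading=270, draw]
RT 202: heading 270 -> 68
REPEAT 2 [
  -- iteration 1/2 --
  FD 5.6: (-5,-3.1) -> (-2.902,2.092) [heading=68, draw]
  LT 180: heading 68 -> 248
  LT 90: heading 248 -> 338
  REPEAT 3 [
    -- iteration 1/3 --
    RT 90: heading 338 -> 248
    FD 3: (-2.902,2.092) -> (-4.026,-0.689) [heading=248, draw]
    FD 5.2: (-4.026,-0.689) -> (-5.974,-5.511) [heading=248, draw]
    -- iteration 2/3 --
    RT 90: heading 248 -> 158
    FD 3: (-5.974,-5.511) -> (-8.756,-4.387) [heading=158, draw]
    FD 5.2: (-8.756,-4.387) -> (-13.577,-2.439) [heading=158, draw]
    -- iteration 3/3 --
    RT 90: heading 158 -> 68
    FD 3: (-13.577,-2.439) -> (-12.453,0.343) [heading=68, draw]
    FD 5.2: (-12.453,0.343) -> (-10.505,5.164) [heading=68, draw]
  ]
  -- iteration 2/2 --
  FD 5.6: (-10.505,5.164) -> (-8.407,10.356) [heading=68, draw]
  LT 180: heading 68 -> 248
  LT 90: heading 248 -> 338
  REPEAT 3 [
    -- iteration 1/3 --
    RT 90: heading 338 -> 248
    FD 3: (-8.407,10.356) -> (-9.531,7.575) [heading=248, draw]
    FD 5.2: (-9.531,7.575) -> (-11.479,2.753) [heading=248, draw]
    -- iteration 2/3 --
    RT 90: heading 248 -> 158
    FD 3: (-11.479,2.753) -> (-14.261,3.877) [heading=158, draw]
    FD 5.2: (-14.261,3.877) -> (-19.082,5.825) [heading=158, draw]
    -- iteration 3/3 --
    RT 90: heading 158 -> 68
    FD 3: (-19.082,5.825) -> (-17.958,8.607) [heading=68, draw]
    FD 5.2: (-17.958,8.607) -> (-16.01,13.428) [heading=68, draw]
  ]
]
RT 180: heading 68 -> 248
FD 1.1: (-16.01,13.428) -> (-16.422,12.408) [heading=248, draw]
LT 180: heading 248 -> 68
FD 1.8: (-16.422,12.408) -> (-15.748,14.077) [heading=68, draw]
Final: pos=(-15.748,14.077), heading=68, 18 segment(s) drawn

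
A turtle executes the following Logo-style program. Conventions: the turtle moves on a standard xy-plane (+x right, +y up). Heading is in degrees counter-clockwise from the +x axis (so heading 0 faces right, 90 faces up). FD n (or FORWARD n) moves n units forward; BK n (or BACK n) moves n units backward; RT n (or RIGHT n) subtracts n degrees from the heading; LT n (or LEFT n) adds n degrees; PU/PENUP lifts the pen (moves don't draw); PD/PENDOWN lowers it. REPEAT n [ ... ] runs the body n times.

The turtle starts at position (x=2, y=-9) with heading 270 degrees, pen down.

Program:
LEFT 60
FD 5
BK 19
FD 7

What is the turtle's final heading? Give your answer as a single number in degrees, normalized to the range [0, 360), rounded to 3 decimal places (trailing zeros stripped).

Answer: 330

Derivation:
Executing turtle program step by step:
Start: pos=(2,-9), heading=270, pen down
LT 60: heading 270 -> 330
FD 5: (2,-9) -> (6.33,-11.5) [heading=330, draw]
BK 19: (6.33,-11.5) -> (-10.124,-2) [heading=330, draw]
FD 7: (-10.124,-2) -> (-4.062,-5.5) [heading=330, draw]
Final: pos=(-4.062,-5.5), heading=330, 3 segment(s) drawn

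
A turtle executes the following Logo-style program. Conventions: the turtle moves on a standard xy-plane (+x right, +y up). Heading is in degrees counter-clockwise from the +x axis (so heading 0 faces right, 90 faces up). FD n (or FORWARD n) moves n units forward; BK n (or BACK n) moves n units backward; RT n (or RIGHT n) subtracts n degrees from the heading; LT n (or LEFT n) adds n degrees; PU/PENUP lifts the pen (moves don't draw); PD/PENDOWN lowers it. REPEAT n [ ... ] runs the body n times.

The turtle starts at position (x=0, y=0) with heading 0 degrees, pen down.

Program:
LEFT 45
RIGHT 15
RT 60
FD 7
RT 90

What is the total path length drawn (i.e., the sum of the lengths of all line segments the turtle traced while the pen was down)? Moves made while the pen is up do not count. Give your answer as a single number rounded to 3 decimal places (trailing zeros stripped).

Answer: 7

Derivation:
Executing turtle program step by step:
Start: pos=(0,0), heading=0, pen down
LT 45: heading 0 -> 45
RT 15: heading 45 -> 30
RT 60: heading 30 -> 330
FD 7: (0,0) -> (6.062,-3.5) [heading=330, draw]
RT 90: heading 330 -> 240
Final: pos=(6.062,-3.5), heading=240, 1 segment(s) drawn

Segment lengths:
  seg 1: (0,0) -> (6.062,-3.5), length = 7
Total = 7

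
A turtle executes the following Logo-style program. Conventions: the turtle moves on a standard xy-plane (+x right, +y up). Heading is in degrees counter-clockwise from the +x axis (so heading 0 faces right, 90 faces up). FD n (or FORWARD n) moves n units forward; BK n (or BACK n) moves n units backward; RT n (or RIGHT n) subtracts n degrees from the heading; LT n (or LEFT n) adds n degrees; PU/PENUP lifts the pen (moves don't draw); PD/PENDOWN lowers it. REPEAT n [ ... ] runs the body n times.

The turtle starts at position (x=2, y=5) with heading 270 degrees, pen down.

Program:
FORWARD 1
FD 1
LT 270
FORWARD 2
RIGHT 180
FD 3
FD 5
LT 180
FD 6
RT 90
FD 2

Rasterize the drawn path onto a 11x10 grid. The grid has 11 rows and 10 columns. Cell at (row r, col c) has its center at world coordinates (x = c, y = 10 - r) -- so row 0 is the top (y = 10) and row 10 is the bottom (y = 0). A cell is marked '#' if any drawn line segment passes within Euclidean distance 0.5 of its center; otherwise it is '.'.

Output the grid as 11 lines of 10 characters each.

Answer: ..........
..........
..........
..........
..........
..#.......
..#.......
#########.
..........
..........
..........

Derivation:
Segment 0: (2,5) -> (2,4)
Segment 1: (2,4) -> (2,3)
Segment 2: (2,3) -> (-0,3)
Segment 3: (-0,3) -> (3,3)
Segment 4: (3,3) -> (8,3)
Segment 5: (8,3) -> (2,3)
Segment 6: (2,3) -> (2,5)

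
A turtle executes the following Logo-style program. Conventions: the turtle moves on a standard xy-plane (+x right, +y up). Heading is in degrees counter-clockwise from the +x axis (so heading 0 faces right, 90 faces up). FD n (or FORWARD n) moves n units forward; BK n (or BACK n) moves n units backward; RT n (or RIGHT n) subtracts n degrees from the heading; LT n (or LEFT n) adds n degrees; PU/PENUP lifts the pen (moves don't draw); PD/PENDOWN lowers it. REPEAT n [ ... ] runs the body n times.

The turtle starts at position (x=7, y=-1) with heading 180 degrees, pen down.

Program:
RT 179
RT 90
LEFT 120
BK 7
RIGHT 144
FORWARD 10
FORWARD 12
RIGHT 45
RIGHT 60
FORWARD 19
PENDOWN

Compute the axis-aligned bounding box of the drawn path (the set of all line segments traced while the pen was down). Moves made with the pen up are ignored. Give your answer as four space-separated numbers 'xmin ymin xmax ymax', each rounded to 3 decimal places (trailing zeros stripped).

Executing turtle program step by step:
Start: pos=(7,-1), heading=180, pen down
RT 179: heading 180 -> 1
RT 90: heading 1 -> 271
LT 120: heading 271 -> 31
BK 7: (7,-1) -> (1,-4.605) [heading=31, draw]
RT 144: heading 31 -> 247
FD 10: (1,-4.605) -> (-2.907,-13.81) [heading=247, draw]
FD 12: (-2.907,-13.81) -> (-7.596,-24.856) [heading=247, draw]
RT 45: heading 247 -> 202
RT 60: heading 202 -> 142
FD 19: (-7.596,-24.856) -> (-22.568,-13.159) [heading=142, draw]
PD: pen down
Final: pos=(-22.568,-13.159), heading=142, 4 segment(s) drawn

Segment endpoints: x in {-22.568, -7.596, -2.907, 1, 7}, y in {-24.856, -13.81, -13.159, -4.605, -1}
xmin=-22.568, ymin=-24.856, xmax=7, ymax=-1

Answer: -22.568 -24.856 7 -1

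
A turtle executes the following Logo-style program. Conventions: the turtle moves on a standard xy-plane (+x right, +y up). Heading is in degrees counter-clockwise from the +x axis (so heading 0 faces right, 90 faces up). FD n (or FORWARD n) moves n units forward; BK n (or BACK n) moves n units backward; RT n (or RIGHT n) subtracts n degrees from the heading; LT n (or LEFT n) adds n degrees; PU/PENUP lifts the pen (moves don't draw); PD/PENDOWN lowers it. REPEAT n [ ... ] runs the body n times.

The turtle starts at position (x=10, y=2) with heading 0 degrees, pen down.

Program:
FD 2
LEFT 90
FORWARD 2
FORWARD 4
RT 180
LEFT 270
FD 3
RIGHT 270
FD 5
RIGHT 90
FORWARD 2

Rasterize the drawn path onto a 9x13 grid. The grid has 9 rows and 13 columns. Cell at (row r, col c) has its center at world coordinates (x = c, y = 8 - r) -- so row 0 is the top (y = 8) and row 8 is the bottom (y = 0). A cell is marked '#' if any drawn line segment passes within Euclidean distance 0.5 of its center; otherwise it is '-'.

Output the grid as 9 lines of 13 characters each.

Answer: ---------####
---------#--#
---------#--#
---------#--#
---------#--#
-------###--#
----------###
-------------
-------------

Derivation:
Segment 0: (10,2) -> (12,2)
Segment 1: (12,2) -> (12,4)
Segment 2: (12,4) -> (12,8)
Segment 3: (12,8) -> (9,8)
Segment 4: (9,8) -> (9,3)
Segment 5: (9,3) -> (7,3)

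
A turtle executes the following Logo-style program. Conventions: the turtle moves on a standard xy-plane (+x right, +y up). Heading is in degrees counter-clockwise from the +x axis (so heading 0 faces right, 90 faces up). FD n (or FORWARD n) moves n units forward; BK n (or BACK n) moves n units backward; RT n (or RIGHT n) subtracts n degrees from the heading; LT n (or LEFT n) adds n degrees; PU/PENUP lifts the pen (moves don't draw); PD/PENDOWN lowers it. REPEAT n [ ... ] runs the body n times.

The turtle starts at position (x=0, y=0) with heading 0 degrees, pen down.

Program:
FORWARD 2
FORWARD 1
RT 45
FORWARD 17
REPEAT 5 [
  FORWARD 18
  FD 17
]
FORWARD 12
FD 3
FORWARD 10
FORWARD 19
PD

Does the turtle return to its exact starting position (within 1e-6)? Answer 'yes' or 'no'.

Executing turtle program step by step:
Start: pos=(0,0), heading=0, pen down
FD 2: (0,0) -> (2,0) [heading=0, draw]
FD 1: (2,0) -> (3,0) [heading=0, draw]
RT 45: heading 0 -> 315
FD 17: (3,0) -> (15.021,-12.021) [heading=315, draw]
REPEAT 5 [
  -- iteration 1/5 --
  FD 18: (15.021,-12.021) -> (27.749,-24.749) [heading=315, draw]
  FD 17: (27.749,-24.749) -> (39.77,-36.77) [heading=315, draw]
  -- iteration 2/5 --
  FD 18: (39.77,-36.77) -> (52.497,-49.497) [heading=315, draw]
  FD 17: (52.497,-49.497) -> (64.518,-61.518) [heading=315, draw]
  -- iteration 3/5 --
  FD 18: (64.518,-61.518) -> (77.246,-74.246) [heading=315, draw]
  FD 17: (77.246,-74.246) -> (89.267,-86.267) [heading=315, draw]
  -- iteration 4/5 --
  FD 18: (89.267,-86.267) -> (101.995,-98.995) [heading=315, draw]
  FD 17: (101.995,-98.995) -> (114.016,-111.016) [heading=315, draw]
  -- iteration 5/5 --
  FD 18: (114.016,-111.016) -> (126.744,-123.744) [heading=315, draw]
  FD 17: (126.744,-123.744) -> (138.765,-135.765) [heading=315, draw]
]
FD 12: (138.765,-135.765) -> (147.25,-144.25) [heading=315, draw]
FD 3: (147.25,-144.25) -> (149.371,-146.371) [heading=315, draw]
FD 10: (149.371,-146.371) -> (156.442,-153.442) [heading=315, draw]
FD 19: (156.442,-153.442) -> (169.877,-166.877) [heading=315, draw]
PD: pen down
Final: pos=(169.877,-166.877), heading=315, 17 segment(s) drawn

Start position: (0, 0)
Final position: (169.877, -166.877)
Distance = 238.131; >= 1e-6 -> NOT closed

Answer: no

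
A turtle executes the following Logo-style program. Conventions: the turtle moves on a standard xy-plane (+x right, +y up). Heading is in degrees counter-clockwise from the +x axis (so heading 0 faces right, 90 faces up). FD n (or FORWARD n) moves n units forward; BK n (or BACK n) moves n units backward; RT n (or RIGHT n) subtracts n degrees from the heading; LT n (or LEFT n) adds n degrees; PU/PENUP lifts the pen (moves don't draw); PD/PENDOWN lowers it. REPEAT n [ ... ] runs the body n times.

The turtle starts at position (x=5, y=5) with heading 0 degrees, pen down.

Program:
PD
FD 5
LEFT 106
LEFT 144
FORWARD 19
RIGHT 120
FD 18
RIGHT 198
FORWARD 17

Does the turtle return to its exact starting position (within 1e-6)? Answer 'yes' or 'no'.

Answer: no

Derivation:
Executing turtle program step by step:
Start: pos=(5,5), heading=0, pen down
PD: pen down
FD 5: (5,5) -> (10,5) [heading=0, draw]
LT 106: heading 0 -> 106
LT 144: heading 106 -> 250
FD 19: (10,5) -> (3.502,-12.854) [heading=250, draw]
RT 120: heading 250 -> 130
FD 18: (3.502,-12.854) -> (-8.069,0.935) [heading=130, draw]
RT 198: heading 130 -> 292
FD 17: (-8.069,0.935) -> (-1.7,-14.827) [heading=292, draw]
Final: pos=(-1.7,-14.827), heading=292, 4 segment(s) drawn

Start position: (5, 5)
Final position: (-1.7, -14.827)
Distance = 20.929; >= 1e-6 -> NOT closed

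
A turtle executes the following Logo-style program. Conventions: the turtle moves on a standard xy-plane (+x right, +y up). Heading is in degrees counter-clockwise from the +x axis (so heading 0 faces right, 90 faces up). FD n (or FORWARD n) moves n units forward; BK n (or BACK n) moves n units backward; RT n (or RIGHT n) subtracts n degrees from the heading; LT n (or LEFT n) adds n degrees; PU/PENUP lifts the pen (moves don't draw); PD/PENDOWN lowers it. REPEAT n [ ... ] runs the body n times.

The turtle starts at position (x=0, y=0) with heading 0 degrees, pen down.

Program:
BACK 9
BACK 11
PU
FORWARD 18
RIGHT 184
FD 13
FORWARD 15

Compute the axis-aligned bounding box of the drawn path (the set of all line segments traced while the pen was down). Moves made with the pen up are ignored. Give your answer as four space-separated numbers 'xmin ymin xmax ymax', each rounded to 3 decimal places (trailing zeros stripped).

Answer: -20 0 0 0

Derivation:
Executing turtle program step by step:
Start: pos=(0,0), heading=0, pen down
BK 9: (0,0) -> (-9,0) [heading=0, draw]
BK 11: (-9,0) -> (-20,0) [heading=0, draw]
PU: pen up
FD 18: (-20,0) -> (-2,0) [heading=0, move]
RT 184: heading 0 -> 176
FD 13: (-2,0) -> (-14.968,0.907) [heading=176, move]
FD 15: (-14.968,0.907) -> (-29.932,1.953) [heading=176, move]
Final: pos=(-29.932,1.953), heading=176, 2 segment(s) drawn

Segment endpoints: x in {-20, -9, 0}, y in {0}
xmin=-20, ymin=0, xmax=0, ymax=0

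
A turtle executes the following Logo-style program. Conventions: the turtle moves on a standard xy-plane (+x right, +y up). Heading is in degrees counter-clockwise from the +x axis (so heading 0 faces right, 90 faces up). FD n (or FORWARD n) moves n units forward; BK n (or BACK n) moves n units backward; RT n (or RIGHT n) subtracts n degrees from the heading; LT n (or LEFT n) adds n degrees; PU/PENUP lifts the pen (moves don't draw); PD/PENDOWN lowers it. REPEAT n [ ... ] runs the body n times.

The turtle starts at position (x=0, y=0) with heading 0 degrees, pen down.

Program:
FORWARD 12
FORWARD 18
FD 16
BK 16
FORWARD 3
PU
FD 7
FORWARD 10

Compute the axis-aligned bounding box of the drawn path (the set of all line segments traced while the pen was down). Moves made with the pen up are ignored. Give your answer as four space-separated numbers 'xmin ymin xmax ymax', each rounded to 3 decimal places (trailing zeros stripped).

Executing turtle program step by step:
Start: pos=(0,0), heading=0, pen down
FD 12: (0,0) -> (12,0) [heading=0, draw]
FD 18: (12,0) -> (30,0) [heading=0, draw]
FD 16: (30,0) -> (46,0) [heading=0, draw]
BK 16: (46,0) -> (30,0) [heading=0, draw]
FD 3: (30,0) -> (33,0) [heading=0, draw]
PU: pen up
FD 7: (33,0) -> (40,0) [heading=0, move]
FD 10: (40,0) -> (50,0) [heading=0, move]
Final: pos=(50,0), heading=0, 5 segment(s) drawn

Segment endpoints: x in {0, 12, 30, 33, 46}, y in {0}
xmin=0, ymin=0, xmax=46, ymax=0

Answer: 0 0 46 0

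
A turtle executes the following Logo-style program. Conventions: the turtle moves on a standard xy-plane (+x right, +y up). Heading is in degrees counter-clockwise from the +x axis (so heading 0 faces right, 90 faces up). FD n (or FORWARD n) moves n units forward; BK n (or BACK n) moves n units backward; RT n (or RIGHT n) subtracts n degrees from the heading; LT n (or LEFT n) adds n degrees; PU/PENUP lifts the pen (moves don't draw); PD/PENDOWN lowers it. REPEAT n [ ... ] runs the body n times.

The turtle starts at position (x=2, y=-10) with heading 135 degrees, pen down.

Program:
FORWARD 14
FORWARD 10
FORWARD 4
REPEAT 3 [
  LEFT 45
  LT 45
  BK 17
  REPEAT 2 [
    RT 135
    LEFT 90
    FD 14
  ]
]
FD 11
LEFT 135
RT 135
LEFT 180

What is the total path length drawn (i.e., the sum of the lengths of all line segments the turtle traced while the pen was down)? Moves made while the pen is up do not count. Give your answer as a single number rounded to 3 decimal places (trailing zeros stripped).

Executing turtle program step by step:
Start: pos=(2,-10), heading=135, pen down
FD 14: (2,-10) -> (-7.899,-0.101) [heading=135, draw]
FD 10: (-7.899,-0.101) -> (-14.971,6.971) [heading=135, draw]
FD 4: (-14.971,6.971) -> (-17.799,9.799) [heading=135, draw]
REPEAT 3 [
  -- iteration 1/3 --
  LT 45: heading 135 -> 180
  LT 45: heading 180 -> 225
  BK 17: (-17.799,9.799) -> (-5.778,21.82) [heading=225, draw]
  REPEAT 2 [
    -- iteration 1/2 --
    RT 135: heading 225 -> 90
    LT 90: heading 90 -> 180
    FD 14: (-5.778,21.82) -> (-19.778,21.82) [heading=180, draw]
    -- iteration 2/2 --
    RT 135: heading 180 -> 45
    LT 90: heading 45 -> 135
    FD 14: (-19.778,21.82) -> (-29.678,31.719) [heading=135, draw]
  ]
  -- iteration 2/3 --
  LT 45: heading 135 -> 180
  LT 45: heading 180 -> 225
  BK 17: (-29.678,31.719) -> (-17.657,43.74) [heading=225, draw]
  REPEAT 2 [
    -- iteration 1/2 --
    RT 135: heading 225 -> 90
    LT 90: heading 90 -> 180
    FD 14: (-17.657,43.74) -> (-31.657,43.74) [heading=180, draw]
    -- iteration 2/2 --
    RT 135: heading 180 -> 45
    LT 90: heading 45 -> 135
    FD 14: (-31.657,43.74) -> (-41.556,53.64) [heading=135, draw]
  ]
  -- iteration 3/3 --
  LT 45: heading 135 -> 180
  LT 45: heading 180 -> 225
  BK 17: (-41.556,53.64) -> (-29.536,65.66) [heading=225, draw]
  REPEAT 2 [
    -- iteration 1/2 --
    RT 135: heading 225 -> 90
    LT 90: heading 90 -> 180
    FD 14: (-29.536,65.66) -> (-43.536,65.66) [heading=180, draw]
    -- iteration 2/2 --
    RT 135: heading 180 -> 45
    LT 90: heading 45 -> 135
    FD 14: (-43.536,65.66) -> (-53.435,75.56) [heading=135, draw]
  ]
]
FD 11: (-53.435,75.56) -> (-61.213,83.338) [heading=135, draw]
LT 135: heading 135 -> 270
RT 135: heading 270 -> 135
LT 180: heading 135 -> 315
Final: pos=(-61.213,83.338), heading=315, 13 segment(s) drawn

Segment lengths:
  seg 1: (2,-10) -> (-7.899,-0.101), length = 14
  seg 2: (-7.899,-0.101) -> (-14.971,6.971), length = 10
  seg 3: (-14.971,6.971) -> (-17.799,9.799), length = 4
  seg 4: (-17.799,9.799) -> (-5.778,21.82), length = 17
  seg 5: (-5.778,21.82) -> (-19.778,21.82), length = 14
  seg 6: (-19.778,21.82) -> (-29.678,31.719), length = 14
  seg 7: (-29.678,31.719) -> (-17.657,43.74), length = 17
  seg 8: (-17.657,43.74) -> (-31.657,43.74), length = 14
  seg 9: (-31.657,43.74) -> (-41.556,53.64), length = 14
  seg 10: (-41.556,53.64) -> (-29.536,65.66), length = 17
  seg 11: (-29.536,65.66) -> (-43.536,65.66), length = 14
  seg 12: (-43.536,65.66) -> (-53.435,75.56), length = 14
  seg 13: (-53.435,75.56) -> (-61.213,83.338), length = 11
Total = 174

Answer: 174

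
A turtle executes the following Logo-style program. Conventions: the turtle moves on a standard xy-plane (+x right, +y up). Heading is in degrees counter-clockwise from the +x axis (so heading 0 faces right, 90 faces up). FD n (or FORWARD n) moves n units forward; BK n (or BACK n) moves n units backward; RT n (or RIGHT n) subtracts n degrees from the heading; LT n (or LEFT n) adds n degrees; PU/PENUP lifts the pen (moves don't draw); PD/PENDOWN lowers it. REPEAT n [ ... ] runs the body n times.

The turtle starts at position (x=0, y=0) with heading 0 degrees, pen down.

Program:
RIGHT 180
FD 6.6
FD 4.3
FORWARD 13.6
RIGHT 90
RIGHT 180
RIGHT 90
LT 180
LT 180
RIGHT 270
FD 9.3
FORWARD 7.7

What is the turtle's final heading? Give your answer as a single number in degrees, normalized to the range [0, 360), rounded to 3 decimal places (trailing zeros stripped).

Answer: 270

Derivation:
Executing turtle program step by step:
Start: pos=(0,0), heading=0, pen down
RT 180: heading 0 -> 180
FD 6.6: (0,0) -> (-6.6,0) [heading=180, draw]
FD 4.3: (-6.6,0) -> (-10.9,0) [heading=180, draw]
FD 13.6: (-10.9,0) -> (-24.5,0) [heading=180, draw]
RT 90: heading 180 -> 90
RT 180: heading 90 -> 270
RT 90: heading 270 -> 180
LT 180: heading 180 -> 0
LT 180: heading 0 -> 180
RT 270: heading 180 -> 270
FD 9.3: (-24.5,0) -> (-24.5,-9.3) [heading=270, draw]
FD 7.7: (-24.5,-9.3) -> (-24.5,-17) [heading=270, draw]
Final: pos=(-24.5,-17), heading=270, 5 segment(s) drawn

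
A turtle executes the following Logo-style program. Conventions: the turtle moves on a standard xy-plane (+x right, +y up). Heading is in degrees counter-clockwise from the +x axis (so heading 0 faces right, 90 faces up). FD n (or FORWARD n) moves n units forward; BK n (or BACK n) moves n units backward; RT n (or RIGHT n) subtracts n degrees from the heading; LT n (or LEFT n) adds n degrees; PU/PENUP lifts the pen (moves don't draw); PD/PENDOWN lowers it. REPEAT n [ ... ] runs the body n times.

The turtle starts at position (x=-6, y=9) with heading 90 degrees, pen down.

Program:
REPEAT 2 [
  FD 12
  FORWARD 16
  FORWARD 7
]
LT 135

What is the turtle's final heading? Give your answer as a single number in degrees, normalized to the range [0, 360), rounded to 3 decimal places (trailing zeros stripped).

Answer: 225

Derivation:
Executing turtle program step by step:
Start: pos=(-6,9), heading=90, pen down
REPEAT 2 [
  -- iteration 1/2 --
  FD 12: (-6,9) -> (-6,21) [heading=90, draw]
  FD 16: (-6,21) -> (-6,37) [heading=90, draw]
  FD 7: (-6,37) -> (-6,44) [heading=90, draw]
  -- iteration 2/2 --
  FD 12: (-6,44) -> (-6,56) [heading=90, draw]
  FD 16: (-6,56) -> (-6,72) [heading=90, draw]
  FD 7: (-6,72) -> (-6,79) [heading=90, draw]
]
LT 135: heading 90 -> 225
Final: pos=(-6,79), heading=225, 6 segment(s) drawn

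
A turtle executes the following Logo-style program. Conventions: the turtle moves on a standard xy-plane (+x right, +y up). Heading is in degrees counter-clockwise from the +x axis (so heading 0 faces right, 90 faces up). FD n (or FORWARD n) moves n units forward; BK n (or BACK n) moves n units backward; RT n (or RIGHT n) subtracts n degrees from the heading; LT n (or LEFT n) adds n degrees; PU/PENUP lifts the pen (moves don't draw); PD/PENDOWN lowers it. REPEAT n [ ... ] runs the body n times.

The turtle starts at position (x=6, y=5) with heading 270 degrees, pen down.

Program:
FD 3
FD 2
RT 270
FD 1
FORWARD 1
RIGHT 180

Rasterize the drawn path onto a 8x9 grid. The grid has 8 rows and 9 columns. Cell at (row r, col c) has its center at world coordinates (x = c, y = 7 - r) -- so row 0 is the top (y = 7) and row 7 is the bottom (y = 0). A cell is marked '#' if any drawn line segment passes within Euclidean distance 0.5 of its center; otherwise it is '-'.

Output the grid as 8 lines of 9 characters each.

Segment 0: (6,5) -> (6,2)
Segment 1: (6,2) -> (6,0)
Segment 2: (6,0) -> (7,0)
Segment 3: (7,0) -> (8,0)

Answer: ---------
---------
------#--
------#--
------#--
------#--
------#--
------###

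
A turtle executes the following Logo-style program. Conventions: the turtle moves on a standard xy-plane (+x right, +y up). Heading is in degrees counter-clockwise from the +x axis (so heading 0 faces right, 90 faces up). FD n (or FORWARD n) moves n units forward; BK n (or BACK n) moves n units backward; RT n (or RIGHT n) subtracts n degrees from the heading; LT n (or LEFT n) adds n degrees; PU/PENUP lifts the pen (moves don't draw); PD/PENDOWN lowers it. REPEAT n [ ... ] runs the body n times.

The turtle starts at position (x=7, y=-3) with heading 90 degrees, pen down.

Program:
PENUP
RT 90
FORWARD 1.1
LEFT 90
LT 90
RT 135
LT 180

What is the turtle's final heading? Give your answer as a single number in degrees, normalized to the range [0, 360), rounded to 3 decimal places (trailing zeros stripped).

Executing turtle program step by step:
Start: pos=(7,-3), heading=90, pen down
PU: pen up
RT 90: heading 90 -> 0
FD 1.1: (7,-3) -> (8.1,-3) [heading=0, move]
LT 90: heading 0 -> 90
LT 90: heading 90 -> 180
RT 135: heading 180 -> 45
LT 180: heading 45 -> 225
Final: pos=(8.1,-3), heading=225, 0 segment(s) drawn

Answer: 225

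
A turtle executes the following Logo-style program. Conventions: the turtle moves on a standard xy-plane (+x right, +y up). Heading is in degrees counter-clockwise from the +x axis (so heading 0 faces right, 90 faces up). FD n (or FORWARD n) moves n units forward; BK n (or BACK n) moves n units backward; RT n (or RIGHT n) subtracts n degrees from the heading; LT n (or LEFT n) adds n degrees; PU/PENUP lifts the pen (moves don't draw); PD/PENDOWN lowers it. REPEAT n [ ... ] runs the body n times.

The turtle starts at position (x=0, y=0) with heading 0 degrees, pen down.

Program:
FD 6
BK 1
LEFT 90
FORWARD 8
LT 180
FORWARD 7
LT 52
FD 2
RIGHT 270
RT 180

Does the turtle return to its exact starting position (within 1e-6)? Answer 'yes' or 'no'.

Executing turtle program step by step:
Start: pos=(0,0), heading=0, pen down
FD 6: (0,0) -> (6,0) [heading=0, draw]
BK 1: (6,0) -> (5,0) [heading=0, draw]
LT 90: heading 0 -> 90
FD 8: (5,0) -> (5,8) [heading=90, draw]
LT 180: heading 90 -> 270
FD 7: (5,8) -> (5,1) [heading=270, draw]
LT 52: heading 270 -> 322
FD 2: (5,1) -> (6.576,-0.231) [heading=322, draw]
RT 270: heading 322 -> 52
RT 180: heading 52 -> 232
Final: pos=(6.576,-0.231), heading=232, 5 segment(s) drawn

Start position: (0, 0)
Final position: (6.576, -0.231)
Distance = 6.58; >= 1e-6 -> NOT closed

Answer: no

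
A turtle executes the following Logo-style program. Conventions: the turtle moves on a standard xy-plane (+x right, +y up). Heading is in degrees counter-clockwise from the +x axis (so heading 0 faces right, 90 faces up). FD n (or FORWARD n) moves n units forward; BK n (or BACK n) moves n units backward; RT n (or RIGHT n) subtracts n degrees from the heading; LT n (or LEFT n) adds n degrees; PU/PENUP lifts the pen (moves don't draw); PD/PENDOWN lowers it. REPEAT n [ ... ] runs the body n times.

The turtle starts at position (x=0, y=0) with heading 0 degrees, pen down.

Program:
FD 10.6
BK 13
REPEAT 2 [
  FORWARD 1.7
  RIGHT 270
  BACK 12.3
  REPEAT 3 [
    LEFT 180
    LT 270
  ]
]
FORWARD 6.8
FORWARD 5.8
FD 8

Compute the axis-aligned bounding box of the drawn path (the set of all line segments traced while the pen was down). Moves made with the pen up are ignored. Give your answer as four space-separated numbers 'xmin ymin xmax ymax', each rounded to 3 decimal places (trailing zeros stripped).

Answer: -2.4 -24.6 21.6 0

Derivation:
Executing turtle program step by step:
Start: pos=(0,0), heading=0, pen down
FD 10.6: (0,0) -> (10.6,0) [heading=0, draw]
BK 13: (10.6,0) -> (-2.4,0) [heading=0, draw]
REPEAT 2 [
  -- iteration 1/2 --
  FD 1.7: (-2.4,0) -> (-0.7,0) [heading=0, draw]
  RT 270: heading 0 -> 90
  BK 12.3: (-0.7,0) -> (-0.7,-12.3) [heading=90, draw]
  REPEAT 3 [
    -- iteration 1/3 --
    LT 180: heading 90 -> 270
    LT 270: heading 270 -> 180
    -- iteration 2/3 --
    LT 180: heading 180 -> 0
    LT 270: heading 0 -> 270
    -- iteration 3/3 --
    LT 180: heading 270 -> 90
    LT 270: heading 90 -> 0
  ]
  -- iteration 2/2 --
  FD 1.7: (-0.7,-12.3) -> (1,-12.3) [heading=0, draw]
  RT 270: heading 0 -> 90
  BK 12.3: (1,-12.3) -> (1,-24.6) [heading=90, draw]
  REPEAT 3 [
    -- iteration 1/3 --
    LT 180: heading 90 -> 270
    LT 270: heading 270 -> 180
    -- iteration 2/3 --
    LT 180: heading 180 -> 0
    LT 270: heading 0 -> 270
    -- iteration 3/3 --
    LT 180: heading 270 -> 90
    LT 270: heading 90 -> 0
  ]
]
FD 6.8: (1,-24.6) -> (7.8,-24.6) [heading=0, draw]
FD 5.8: (7.8,-24.6) -> (13.6,-24.6) [heading=0, draw]
FD 8: (13.6,-24.6) -> (21.6,-24.6) [heading=0, draw]
Final: pos=(21.6,-24.6), heading=0, 9 segment(s) drawn

Segment endpoints: x in {-2.4, -0.7, -0.7, 0, 1, 1, 7.8, 10.6, 13.6, 21.6}, y in {-24.6, -24.6, -24.6, -24.6, -12.3, -12.3, 0}
xmin=-2.4, ymin=-24.6, xmax=21.6, ymax=0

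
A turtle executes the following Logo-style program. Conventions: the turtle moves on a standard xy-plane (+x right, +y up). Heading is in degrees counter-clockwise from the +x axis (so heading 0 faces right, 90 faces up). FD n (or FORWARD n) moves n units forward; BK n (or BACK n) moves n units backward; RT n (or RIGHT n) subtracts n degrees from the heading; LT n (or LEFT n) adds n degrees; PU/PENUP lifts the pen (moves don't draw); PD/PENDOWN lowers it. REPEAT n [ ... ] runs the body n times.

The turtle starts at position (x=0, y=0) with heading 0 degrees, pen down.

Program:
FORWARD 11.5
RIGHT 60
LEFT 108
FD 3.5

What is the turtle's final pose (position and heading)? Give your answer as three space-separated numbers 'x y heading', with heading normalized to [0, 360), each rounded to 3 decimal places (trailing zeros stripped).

Answer: 13.842 2.601 48

Derivation:
Executing turtle program step by step:
Start: pos=(0,0), heading=0, pen down
FD 11.5: (0,0) -> (11.5,0) [heading=0, draw]
RT 60: heading 0 -> 300
LT 108: heading 300 -> 48
FD 3.5: (11.5,0) -> (13.842,2.601) [heading=48, draw]
Final: pos=(13.842,2.601), heading=48, 2 segment(s) drawn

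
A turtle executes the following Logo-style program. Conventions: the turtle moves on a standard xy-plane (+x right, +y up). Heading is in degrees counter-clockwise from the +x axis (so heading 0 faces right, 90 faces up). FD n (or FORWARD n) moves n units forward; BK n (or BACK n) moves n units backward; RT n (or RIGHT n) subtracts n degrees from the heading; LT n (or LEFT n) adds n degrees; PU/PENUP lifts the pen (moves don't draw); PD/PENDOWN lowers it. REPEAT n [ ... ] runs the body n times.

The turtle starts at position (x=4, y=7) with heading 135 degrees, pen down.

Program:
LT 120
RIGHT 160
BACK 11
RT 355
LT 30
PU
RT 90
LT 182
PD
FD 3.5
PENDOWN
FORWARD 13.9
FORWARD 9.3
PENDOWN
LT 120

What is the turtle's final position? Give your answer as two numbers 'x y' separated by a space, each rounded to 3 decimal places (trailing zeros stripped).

Executing turtle program step by step:
Start: pos=(4,7), heading=135, pen down
LT 120: heading 135 -> 255
RT 160: heading 255 -> 95
BK 11: (4,7) -> (4.959,-3.958) [heading=95, draw]
RT 355: heading 95 -> 100
LT 30: heading 100 -> 130
PU: pen up
RT 90: heading 130 -> 40
LT 182: heading 40 -> 222
PD: pen down
FD 3.5: (4.959,-3.958) -> (2.358,-6.3) [heading=222, draw]
PD: pen down
FD 13.9: (2.358,-6.3) -> (-7.972,-15.601) [heading=222, draw]
FD 9.3: (-7.972,-15.601) -> (-14.883,-21.824) [heading=222, draw]
PD: pen down
LT 120: heading 222 -> 342
Final: pos=(-14.883,-21.824), heading=342, 4 segment(s) drawn

Answer: -14.883 -21.824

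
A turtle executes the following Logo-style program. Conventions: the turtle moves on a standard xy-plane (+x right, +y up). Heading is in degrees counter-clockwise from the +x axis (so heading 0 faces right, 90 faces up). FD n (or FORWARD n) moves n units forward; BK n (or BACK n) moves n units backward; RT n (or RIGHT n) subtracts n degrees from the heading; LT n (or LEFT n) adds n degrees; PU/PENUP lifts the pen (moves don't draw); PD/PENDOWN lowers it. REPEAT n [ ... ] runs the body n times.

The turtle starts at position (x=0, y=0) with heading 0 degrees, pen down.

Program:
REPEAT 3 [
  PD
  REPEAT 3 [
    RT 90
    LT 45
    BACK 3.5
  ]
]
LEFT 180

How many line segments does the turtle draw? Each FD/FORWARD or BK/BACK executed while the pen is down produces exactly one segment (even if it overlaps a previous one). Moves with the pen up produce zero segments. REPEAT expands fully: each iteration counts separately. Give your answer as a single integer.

Executing turtle program step by step:
Start: pos=(0,0), heading=0, pen down
REPEAT 3 [
  -- iteration 1/3 --
  PD: pen down
  REPEAT 3 [
    -- iteration 1/3 --
    RT 90: heading 0 -> 270
    LT 45: heading 270 -> 315
    BK 3.5: (0,0) -> (-2.475,2.475) [heading=315, draw]
    -- iteration 2/3 --
    RT 90: heading 315 -> 225
    LT 45: heading 225 -> 270
    BK 3.5: (-2.475,2.475) -> (-2.475,5.975) [heading=270, draw]
    -- iteration 3/3 --
    RT 90: heading 270 -> 180
    LT 45: heading 180 -> 225
    BK 3.5: (-2.475,5.975) -> (0,8.45) [heading=225, draw]
  ]
  -- iteration 2/3 --
  PD: pen down
  REPEAT 3 [
    -- iteration 1/3 --
    RT 90: heading 225 -> 135
    LT 45: heading 135 -> 180
    BK 3.5: (0,8.45) -> (3.5,8.45) [heading=180, draw]
    -- iteration 2/3 --
    RT 90: heading 180 -> 90
    LT 45: heading 90 -> 135
    BK 3.5: (3.5,8.45) -> (5.975,5.975) [heading=135, draw]
    -- iteration 3/3 --
    RT 90: heading 135 -> 45
    LT 45: heading 45 -> 90
    BK 3.5: (5.975,5.975) -> (5.975,2.475) [heading=90, draw]
  ]
  -- iteration 3/3 --
  PD: pen down
  REPEAT 3 [
    -- iteration 1/3 --
    RT 90: heading 90 -> 0
    LT 45: heading 0 -> 45
    BK 3.5: (5.975,2.475) -> (3.5,0) [heading=45, draw]
    -- iteration 2/3 --
    RT 90: heading 45 -> 315
    LT 45: heading 315 -> 0
    BK 3.5: (3.5,0) -> (0,0) [heading=0, draw]
    -- iteration 3/3 --
    RT 90: heading 0 -> 270
    LT 45: heading 270 -> 315
    BK 3.5: (0,0) -> (-2.475,2.475) [heading=315, draw]
  ]
]
LT 180: heading 315 -> 135
Final: pos=(-2.475,2.475), heading=135, 9 segment(s) drawn
Segments drawn: 9

Answer: 9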